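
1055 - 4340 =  - 3285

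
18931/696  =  18931/696 = 27.20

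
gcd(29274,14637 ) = 14637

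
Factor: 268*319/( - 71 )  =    -  2^2*11^1*29^1*67^1*71^(  -  1) =- 85492/71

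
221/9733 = 221/9733 =0.02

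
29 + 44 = 73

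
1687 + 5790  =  7477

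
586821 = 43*13647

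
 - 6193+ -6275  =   - 12468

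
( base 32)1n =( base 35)1k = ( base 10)55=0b110111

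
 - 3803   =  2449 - 6252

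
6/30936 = 1/5156= 0.00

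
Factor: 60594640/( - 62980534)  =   - 30297320/31490267 = - 2^3 * 5^1*797^ ( - 1) * 39511^( - 1) * 757433^1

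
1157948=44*26317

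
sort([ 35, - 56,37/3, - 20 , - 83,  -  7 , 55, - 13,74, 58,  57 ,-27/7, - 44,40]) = [ - 83, - 56, -44 , - 20 , - 13 , - 7 , - 27/7,37/3,35,40,55,57,58 , 74 ] 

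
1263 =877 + 386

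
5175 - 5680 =-505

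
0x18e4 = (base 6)45300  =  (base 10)6372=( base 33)5S3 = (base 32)674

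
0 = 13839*0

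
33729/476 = 33729/476 = 70.86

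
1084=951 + 133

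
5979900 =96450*62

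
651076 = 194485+456591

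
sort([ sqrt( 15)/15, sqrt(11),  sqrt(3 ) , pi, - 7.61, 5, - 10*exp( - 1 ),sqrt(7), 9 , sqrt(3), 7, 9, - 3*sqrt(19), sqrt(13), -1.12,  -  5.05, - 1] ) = [  -  3*sqrt( 19 ), - 7.61, - 5.05,- 10*exp( - 1) , - 1.12, - 1, sqrt(15) /15,sqrt(3 ) , sqrt(3 ), sqrt( 7),pi,sqrt(11 ), sqrt ( 13),5,  7, 9, 9 ] 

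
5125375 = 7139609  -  2014234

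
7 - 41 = -34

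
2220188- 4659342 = -2439154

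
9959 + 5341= 15300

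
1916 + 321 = 2237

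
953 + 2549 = 3502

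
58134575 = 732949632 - 674815057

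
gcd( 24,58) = 2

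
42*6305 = 264810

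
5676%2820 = 36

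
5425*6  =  32550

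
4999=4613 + 386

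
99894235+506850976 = 606745211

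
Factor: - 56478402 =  - 2^1*3^2*41^1*  103^1*743^1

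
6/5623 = 6/5623 = 0.00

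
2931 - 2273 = 658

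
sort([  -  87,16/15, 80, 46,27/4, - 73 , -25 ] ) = [ - 87, - 73, - 25, 16/15, 27/4, 46,80 ]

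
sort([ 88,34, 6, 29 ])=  [ 6,29,  34,88]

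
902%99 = 11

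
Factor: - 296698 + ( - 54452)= - 2^1*3^1*5^2*2341^1 = -  351150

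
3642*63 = 229446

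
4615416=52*88758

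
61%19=4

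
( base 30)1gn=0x57B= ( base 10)1403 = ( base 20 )3A3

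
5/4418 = 5/4418 = 0.00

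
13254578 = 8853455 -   -  4401123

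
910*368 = 334880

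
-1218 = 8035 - 9253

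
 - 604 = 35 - 639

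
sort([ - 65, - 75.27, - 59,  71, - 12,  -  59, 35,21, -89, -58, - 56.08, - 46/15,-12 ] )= [ - 89, - 75.27, - 65, - 59, - 59 , - 58, - 56.08, - 12, - 12, - 46/15,21,  35, 71 ]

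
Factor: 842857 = 842857^1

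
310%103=1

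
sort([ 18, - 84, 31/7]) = [  -  84, 31/7, 18]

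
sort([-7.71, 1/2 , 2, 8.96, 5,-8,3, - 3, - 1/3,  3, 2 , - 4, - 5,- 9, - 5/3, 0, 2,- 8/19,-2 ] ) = [ - 9, - 8, - 7.71, - 5,-4, - 3,-2,- 5/3,-8/19,-1/3 , 0,1/2, 2, 2, 2, 3, 3, 5,8.96]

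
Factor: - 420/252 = -3^ ( - 1)*5^1= - 5/3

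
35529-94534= - 59005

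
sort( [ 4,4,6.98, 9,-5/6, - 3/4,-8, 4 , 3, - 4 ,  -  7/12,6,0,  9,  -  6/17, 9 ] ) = [-8,  -  4,  -  5/6, - 3/4, -7/12,  -  6/17 , 0, 3,4 , 4  ,  4, 6,6.98,9,9,9]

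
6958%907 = 609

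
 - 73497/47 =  - 1564 + 11/47  =  - 1563.77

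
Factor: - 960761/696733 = - 67^( - 1 )*941^1*1021^1*10399^( - 1 )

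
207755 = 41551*5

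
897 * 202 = 181194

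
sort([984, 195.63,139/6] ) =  [139/6,195.63, 984 ] 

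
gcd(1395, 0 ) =1395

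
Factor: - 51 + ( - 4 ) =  - 5^1* 11^1  =  - 55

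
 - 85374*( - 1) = 85374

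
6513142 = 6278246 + 234896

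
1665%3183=1665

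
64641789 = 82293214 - 17651425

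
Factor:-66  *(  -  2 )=132 = 2^2*3^1*11^1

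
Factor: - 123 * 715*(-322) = 2^1*3^1* 5^1*7^1*11^1*13^1 * 23^1*41^1 = 28318290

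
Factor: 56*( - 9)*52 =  - 2^5*3^2*7^1*13^1 = - 26208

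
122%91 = 31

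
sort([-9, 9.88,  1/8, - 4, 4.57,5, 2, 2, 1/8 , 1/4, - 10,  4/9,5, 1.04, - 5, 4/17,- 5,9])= [-10, - 9,- 5 ,- 5, - 4,1/8 , 1/8,4/17, 1/4,4/9 , 1.04,2, 2,4.57,5,5,  9,9.88]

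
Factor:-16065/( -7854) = 2^( - 1 )*3^2*5^1*11^(-1 ) = 45/22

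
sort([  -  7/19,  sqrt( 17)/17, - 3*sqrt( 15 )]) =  [ - 3 * sqrt(15), - 7/19,sqrt(17) /17] 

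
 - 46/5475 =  - 46/5475=-0.01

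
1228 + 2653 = 3881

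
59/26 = 59/26 = 2.27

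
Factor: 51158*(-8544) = - 2^6 *3^1*89^1*25579^1 = - 437093952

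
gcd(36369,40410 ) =4041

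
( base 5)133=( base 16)2b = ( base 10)43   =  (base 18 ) 27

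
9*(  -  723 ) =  - 6507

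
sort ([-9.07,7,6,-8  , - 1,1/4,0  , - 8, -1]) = [- 9.07, - 8, - 8,- 1, - 1,0, 1/4 , 6,  7]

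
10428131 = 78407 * 133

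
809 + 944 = 1753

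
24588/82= 12294/41  =  299.85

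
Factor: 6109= 41^1*149^1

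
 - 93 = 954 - 1047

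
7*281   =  1967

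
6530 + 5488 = 12018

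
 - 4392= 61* ( -72)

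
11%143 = 11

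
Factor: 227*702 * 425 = 67725450 =2^1* 3^3 *5^2*13^1*17^1*227^1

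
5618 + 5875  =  11493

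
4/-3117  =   - 4/3117 = - 0.00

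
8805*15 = 132075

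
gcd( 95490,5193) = 9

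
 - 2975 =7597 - 10572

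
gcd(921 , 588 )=3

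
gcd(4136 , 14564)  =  44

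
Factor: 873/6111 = 7^(  -  1) = 1/7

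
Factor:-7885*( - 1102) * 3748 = 32567383960 = 2^3*5^1*19^2*29^1*83^1*937^1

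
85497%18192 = 12729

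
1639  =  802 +837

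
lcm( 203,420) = 12180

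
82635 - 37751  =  44884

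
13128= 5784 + 7344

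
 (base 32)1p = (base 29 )1S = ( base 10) 57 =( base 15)3c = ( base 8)71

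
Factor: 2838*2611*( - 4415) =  - 32715229470 = - 2^1*3^1*5^1* 7^1*11^1 * 43^1*373^1 * 883^1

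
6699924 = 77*87012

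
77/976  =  77/976 = 0.08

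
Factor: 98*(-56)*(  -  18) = 98784  =  2^5*3^2* 7^3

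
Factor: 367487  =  179^1*2053^1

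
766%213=127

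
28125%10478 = 7169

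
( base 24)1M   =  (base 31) 1f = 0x2E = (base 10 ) 46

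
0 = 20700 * 0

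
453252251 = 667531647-214279396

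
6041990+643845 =6685835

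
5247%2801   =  2446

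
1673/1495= 1 + 178/1495=1.12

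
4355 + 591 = 4946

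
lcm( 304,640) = 12160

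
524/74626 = 262/37313 = 0.01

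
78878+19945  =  98823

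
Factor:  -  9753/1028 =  - 2^( - 2 ) *3^1*257^( - 1) * 3251^1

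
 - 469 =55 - 524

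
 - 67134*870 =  - 58406580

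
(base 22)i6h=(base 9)13135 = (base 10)8861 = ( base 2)10001010011101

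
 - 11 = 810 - 821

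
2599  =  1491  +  1108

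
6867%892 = 623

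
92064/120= 3836/5 = 767.20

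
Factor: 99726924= 2^2*3^1*11^1*41^1*18427^1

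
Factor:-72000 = -2^6*3^2*5^3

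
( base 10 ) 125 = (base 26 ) 4L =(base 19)6B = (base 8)175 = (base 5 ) 1000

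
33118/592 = 55 + 279/296 = 55.94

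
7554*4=30216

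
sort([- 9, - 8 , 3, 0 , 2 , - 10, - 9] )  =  [ - 10, - 9, - 9  , - 8,  0,  2, 3]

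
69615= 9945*7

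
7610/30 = 253+2/3 =253.67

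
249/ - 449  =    -  249/449 = - 0.55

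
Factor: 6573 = 3^1*7^1*313^1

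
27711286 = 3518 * 7877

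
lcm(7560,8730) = 733320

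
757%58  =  3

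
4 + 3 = 7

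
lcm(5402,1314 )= 48618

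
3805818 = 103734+3702084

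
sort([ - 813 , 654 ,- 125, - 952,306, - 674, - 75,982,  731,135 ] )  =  [-952, - 813, - 674,-125 , - 75,  135, 306, 654,731,  982] 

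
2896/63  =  45+61/63 = 45.97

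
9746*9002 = 87733492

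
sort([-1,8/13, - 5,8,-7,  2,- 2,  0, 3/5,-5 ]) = [ -7,-5,  -  5, - 2, - 1,0,3/5,  8/13,2, 8 ]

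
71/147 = 71/147 = 0.48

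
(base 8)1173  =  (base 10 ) 635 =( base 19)1E8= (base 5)10020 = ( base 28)MJ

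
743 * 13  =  9659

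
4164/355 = 4164/355 = 11.73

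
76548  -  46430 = 30118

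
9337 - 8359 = 978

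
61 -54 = 7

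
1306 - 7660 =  - 6354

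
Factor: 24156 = 2^2*3^2*11^1*61^1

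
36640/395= 92 +60/79 = 92.76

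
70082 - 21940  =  48142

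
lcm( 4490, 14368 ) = 71840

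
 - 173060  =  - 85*2036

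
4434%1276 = 606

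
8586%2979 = 2628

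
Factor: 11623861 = 11623861^1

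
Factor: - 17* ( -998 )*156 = 2^3* 3^1 * 13^1*17^1*499^1  =  2646696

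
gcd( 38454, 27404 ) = 442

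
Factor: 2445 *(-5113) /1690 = -2^( - 1)*3^1*13^ ( - 2 ) * 163^1*5113^1=- 2500257/338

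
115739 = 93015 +22724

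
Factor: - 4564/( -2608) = 7/4 = 2^ ( - 2)*7^1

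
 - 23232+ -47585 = - 70817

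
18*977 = 17586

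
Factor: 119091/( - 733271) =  - 3^1*11^(  -  1)*53^1*89^( - 1 ) = -159/979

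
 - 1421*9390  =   - 13343190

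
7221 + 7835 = 15056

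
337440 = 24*14060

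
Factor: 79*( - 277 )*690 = - 2^1*3^1*5^1*23^1*79^1 * 277^1 = - 15099270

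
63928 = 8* 7991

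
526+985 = 1511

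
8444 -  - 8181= 16625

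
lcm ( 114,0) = 0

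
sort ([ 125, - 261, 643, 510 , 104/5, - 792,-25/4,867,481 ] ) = [ - 792, - 261, - 25/4,104/5, 125, 481, 510, 643, 867]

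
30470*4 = 121880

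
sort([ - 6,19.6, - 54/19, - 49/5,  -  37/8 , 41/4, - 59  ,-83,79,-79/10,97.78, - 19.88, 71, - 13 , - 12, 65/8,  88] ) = [ -83, - 59, - 19.88,- 13,  -  12, - 49/5, - 79/10, - 6, - 37/8, - 54/19,65/8, 41/4, 19.6, 71, 79,88, 97.78 ]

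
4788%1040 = 628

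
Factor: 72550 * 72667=5271990850 =2^1 * 5^2*7^2*1451^1*1483^1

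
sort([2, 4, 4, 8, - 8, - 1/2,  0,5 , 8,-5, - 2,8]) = [ - 8, - 5, - 2, - 1/2,0,2,  4, 4,5,  8, 8,8 ]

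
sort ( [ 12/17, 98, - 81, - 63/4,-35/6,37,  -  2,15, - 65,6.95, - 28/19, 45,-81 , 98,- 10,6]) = [ - 81, - 81, - 65, - 63/4,-10, - 35/6 ,-2, - 28/19,12/17,6,6.95, 15, 37,45 , 98,  98] 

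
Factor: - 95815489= - 7^1*11^1*1244357^1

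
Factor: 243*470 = 2^1*3^5*5^1*47^1 = 114210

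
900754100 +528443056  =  1429197156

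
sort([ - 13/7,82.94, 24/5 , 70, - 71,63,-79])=[ - 79, - 71, - 13/7,24/5 , 63,70, 82.94]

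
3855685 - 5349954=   -1494269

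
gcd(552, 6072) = 552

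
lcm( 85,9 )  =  765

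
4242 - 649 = 3593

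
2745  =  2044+701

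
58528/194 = 301 + 67/97 = 301.69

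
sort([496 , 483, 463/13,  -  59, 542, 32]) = [ - 59,  32, 463/13,483, 496, 542]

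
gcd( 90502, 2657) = 1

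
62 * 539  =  33418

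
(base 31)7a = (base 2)11100011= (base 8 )343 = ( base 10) 227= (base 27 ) 8B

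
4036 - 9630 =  - 5594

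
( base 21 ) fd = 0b101001000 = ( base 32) A8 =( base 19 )h5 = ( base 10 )328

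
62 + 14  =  76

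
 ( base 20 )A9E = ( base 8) 10142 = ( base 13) 1ba8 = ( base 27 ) 5K9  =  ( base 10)4194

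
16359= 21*779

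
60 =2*30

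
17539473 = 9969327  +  7570146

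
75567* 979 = 73980093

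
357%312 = 45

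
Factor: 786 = 2^1*3^1*131^1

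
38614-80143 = - 41529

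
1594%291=139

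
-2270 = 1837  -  4107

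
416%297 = 119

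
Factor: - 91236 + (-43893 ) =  - 135129 = - 3^1*31^1*1453^1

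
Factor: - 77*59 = - 4543 = - 7^1*11^1*59^1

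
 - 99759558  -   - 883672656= 783913098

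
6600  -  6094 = 506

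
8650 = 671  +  7979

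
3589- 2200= 1389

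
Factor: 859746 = 2^1 * 3^1*143291^1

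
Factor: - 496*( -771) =382416=2^4*3^1*31^1* 257^1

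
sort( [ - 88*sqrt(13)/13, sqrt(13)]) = [ - 88*sqrt( 13)/13, sqrt( 13)]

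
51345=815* 63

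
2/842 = 1/421= 0.00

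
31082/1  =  31082=31082.00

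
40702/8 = 5087 +3/4 =5087.75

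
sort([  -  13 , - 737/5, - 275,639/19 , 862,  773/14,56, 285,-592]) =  [  -  592,-275 ,-737/5,  -  13,639/19,773/14, 56,  285,  862]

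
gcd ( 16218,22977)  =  9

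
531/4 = 132 + 3/4 = 132.75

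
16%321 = 16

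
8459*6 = 50754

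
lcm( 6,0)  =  0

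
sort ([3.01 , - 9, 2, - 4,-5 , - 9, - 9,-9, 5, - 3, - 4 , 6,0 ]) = [  -  9, - 9, - 9, - 9, - 5,- 4, - 4, -3,0,2,3.01,5,6]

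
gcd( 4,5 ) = 1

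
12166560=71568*170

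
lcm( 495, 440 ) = 3960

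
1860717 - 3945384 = -2084667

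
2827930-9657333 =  - 6829403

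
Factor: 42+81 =123 = 3^1* 41^1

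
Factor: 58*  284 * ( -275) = - 2^3* 5^2*11^1*29^1*71^1 = -4529800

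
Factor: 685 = 5^1 * 137^1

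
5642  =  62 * 91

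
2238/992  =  1119/496 = 2.26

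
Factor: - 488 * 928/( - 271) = 452864/271=2^8 * 29^1*61^1*271^(  -  1 ) 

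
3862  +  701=4563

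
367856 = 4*91964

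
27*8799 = 237573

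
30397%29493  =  904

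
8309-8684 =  - 375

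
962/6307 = 962/6307  =  0.15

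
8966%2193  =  194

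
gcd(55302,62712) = 78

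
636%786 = 636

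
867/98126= 867/98126 = 0.01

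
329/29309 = 47/4187=0.01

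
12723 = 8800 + 3923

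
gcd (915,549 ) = 183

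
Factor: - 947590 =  - 2^1*5^1*7^1*13537^1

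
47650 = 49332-1682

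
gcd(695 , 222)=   1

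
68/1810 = 34/905  =  0.04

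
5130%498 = 150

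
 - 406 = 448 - 854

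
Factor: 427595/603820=2^( - 2)*227^( - 1 ) * 643^1= 643/908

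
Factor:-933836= - 2^2*157^1*1487^1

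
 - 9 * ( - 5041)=45369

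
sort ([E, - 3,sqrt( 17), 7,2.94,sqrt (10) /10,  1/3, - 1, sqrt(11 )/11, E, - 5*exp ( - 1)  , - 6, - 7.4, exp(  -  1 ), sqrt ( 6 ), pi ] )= [ - 7.4,-6, - 3, - 5*exp(- 1), - 1, sqrt(11) /11, sqrt ( 10 ) /10, 1/3, exp ( - 1),sqrt ( 6), E  ,  E,2.94, pi, sqrt ( 17 ),  7]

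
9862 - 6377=3485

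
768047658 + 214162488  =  982210146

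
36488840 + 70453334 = 106942174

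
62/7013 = 62/7013  =  0.01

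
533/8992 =533/8992 = 0.06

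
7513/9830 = 7513/9830 = 0.76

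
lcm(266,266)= 266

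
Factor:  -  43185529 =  - 269^1*160541^1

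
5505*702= 3864510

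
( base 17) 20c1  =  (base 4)2130233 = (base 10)10031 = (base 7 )41150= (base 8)23457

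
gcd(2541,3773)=77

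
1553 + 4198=5751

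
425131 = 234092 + 191039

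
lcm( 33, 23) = 759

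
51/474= 17/158 = 0.11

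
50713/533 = 3901/41= 95.15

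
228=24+204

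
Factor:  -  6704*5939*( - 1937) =77121763472  =  2^4*13^1*149^1*419^1*5939^1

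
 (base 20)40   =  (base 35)2a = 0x50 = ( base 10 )80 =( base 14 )5a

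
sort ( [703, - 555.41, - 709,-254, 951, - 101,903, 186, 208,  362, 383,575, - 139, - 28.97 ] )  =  [ - 709,  -  555.41, - 254,  -  139 , - 101, - 28.97,186,  208 , 362,383,575, 703, 903,951 ] 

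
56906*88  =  5007728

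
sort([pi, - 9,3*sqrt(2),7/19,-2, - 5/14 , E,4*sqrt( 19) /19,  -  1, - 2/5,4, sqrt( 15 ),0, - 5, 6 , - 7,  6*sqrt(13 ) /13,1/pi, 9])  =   [-9,-7,  -  5, - 2,-1, - 2/5,- 5/14 , 0,1/pi, 7/19,4 * sqrt( 19)/19,6*sqrt( 13) /13, E , pi , sqrt( 15),4, 3 * sqrt( 2),6,  9]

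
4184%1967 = 250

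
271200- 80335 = 190865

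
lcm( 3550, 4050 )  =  287550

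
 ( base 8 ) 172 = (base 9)145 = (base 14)8A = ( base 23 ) 57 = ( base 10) 122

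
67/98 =67/98= 0.68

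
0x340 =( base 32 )Q0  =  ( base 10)832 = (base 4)31000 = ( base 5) 11312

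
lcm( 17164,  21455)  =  85820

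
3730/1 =3730 = 3730.00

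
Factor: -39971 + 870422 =830451 = 3^1 * 276817^1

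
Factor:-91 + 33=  - 58 =-2^1 * 29^1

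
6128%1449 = 332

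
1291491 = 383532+907959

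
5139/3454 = 1+ 1685/3454 = 1.49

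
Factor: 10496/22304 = 8/17= 2^3*17^ (  -  1)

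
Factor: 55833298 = 2^1*3359^1*8311^1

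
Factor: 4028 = 2^2 * 19^1*53^1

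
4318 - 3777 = 541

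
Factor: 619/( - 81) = - 3^( - 4 ) *619^1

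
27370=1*27370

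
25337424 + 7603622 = 32941046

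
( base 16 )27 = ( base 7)54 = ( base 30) 19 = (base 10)39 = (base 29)1A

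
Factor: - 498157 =  -  11^2*23^1*179^1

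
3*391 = 1173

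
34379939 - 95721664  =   - 61341725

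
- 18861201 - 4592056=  - 23453257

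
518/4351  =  518/4351 = 0.12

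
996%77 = 72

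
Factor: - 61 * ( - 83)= 61^1*83^1= 5063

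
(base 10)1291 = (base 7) 3523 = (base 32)18b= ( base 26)1nh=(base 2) 10100001011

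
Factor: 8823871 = 7^2*31^1*37^1*157^1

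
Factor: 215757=3^3 * 61^1 * 131^1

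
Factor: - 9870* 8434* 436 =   -  36294200880 = -2^4*3^1  *  5^1*7^1*47^1*109^1*4217^1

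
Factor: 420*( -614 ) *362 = -93352560= -2^4*3^1*5^1*7^1 * 181^1 * 307^1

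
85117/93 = 915 + 22/93 = 915.24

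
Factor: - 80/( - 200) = 2/5 = 2^1*5^( - 1)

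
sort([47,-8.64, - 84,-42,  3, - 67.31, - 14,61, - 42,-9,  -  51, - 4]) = [-84, - 67.31, - 51, - 42 , - 42, -14, - 9, - 8.64,  -  4, 3,47,61] 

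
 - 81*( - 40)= 3240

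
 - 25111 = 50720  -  75831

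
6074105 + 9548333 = 15622438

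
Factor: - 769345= - 5^1*151^1*1019^1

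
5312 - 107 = 5205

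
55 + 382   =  437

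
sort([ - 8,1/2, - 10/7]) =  [ - 8  , - 10/7,  1/2]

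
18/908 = 9/454= 0.02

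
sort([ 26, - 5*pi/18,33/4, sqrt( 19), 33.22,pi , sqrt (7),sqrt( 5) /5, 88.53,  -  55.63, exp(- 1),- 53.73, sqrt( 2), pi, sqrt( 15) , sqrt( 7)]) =[ - 55.63,-53.73 , - 5 * pi/18, exp (- 1 ), sqrt( 5)/5,sqrt (2), sqrt( 7 ),sqrt(7 ), pi , pi, sqrt( 15), sqrt( 19), 33/4, 26, 33.22, 88.53 ]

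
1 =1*1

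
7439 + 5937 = 13376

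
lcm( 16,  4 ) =16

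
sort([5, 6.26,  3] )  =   [3, 5, 6.26]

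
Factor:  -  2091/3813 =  - 17/31  =  - 17^1*31^( - 1)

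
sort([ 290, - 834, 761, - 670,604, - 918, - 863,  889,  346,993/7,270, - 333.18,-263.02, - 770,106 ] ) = [-918, - 863, - 834, - 770,-670,- 333.18, - 263.02, 106, 993/7,270,290, 346, 604,761,889 ]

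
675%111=9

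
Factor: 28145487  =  3^1*419^1*22391^1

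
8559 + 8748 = 17307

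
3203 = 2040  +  1163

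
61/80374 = 61/80374 = 0.00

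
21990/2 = 10995 =10995.00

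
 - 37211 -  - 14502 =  - 22709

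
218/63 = 3+29/63= 3.46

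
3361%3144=217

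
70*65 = 4550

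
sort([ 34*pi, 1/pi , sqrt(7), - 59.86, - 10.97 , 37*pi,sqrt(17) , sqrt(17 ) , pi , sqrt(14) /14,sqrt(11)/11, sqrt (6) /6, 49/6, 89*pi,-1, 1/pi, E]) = [ -59.86 , - 10.97, - 1, sqrt( 14)/14, sqrt(11) /11,1/pi,1/pi, sqrt( 6 )/6 , sqrt( 7 ), E , pi,  sqrt(17), sqrt(17), 49/6,34*pi,37* pi, 89*pi]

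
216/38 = 108/19 = 5.68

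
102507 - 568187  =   - 465680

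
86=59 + 27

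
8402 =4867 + 3535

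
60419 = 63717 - 3298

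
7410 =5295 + 2115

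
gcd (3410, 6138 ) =682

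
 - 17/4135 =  - 17/4135 =-0.00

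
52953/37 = 52953/37 = 1431.16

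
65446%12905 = 921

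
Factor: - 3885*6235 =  - 24222975 = - 3^1*5^2 *7^1*29^1*37^1*43^1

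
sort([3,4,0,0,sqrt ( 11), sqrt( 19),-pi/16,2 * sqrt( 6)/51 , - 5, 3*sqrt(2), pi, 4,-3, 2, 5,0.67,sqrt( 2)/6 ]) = [ - 5,-3, - pi/16,0,0, 2*sqrt(6 ) /51, sqrt(2)/6, 0.67 , 2, 3,pi,sqrt(11), 4, 4,3*sqrt( 2 ), sqrt(19) , 5 ]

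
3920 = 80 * 49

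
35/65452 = 35/65452 = 0.00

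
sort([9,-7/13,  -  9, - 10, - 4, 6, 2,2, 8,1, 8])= [-10, - 9,-4,-7/13,  1,2, 2, 6,8,8 , 9 ] 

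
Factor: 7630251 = 3^1*37^1*53^1*1297^1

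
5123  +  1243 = 6366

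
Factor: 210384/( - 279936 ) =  - 487/648 =- 2^( - 3)*3^( - 4 ) * 487^1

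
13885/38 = 365 + 15/38 = 365.39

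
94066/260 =361 + 103/130 = 361.79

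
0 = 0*5779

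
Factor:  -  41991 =-3^1*13997^1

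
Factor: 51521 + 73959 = 125480=2^3*5^1*3137^1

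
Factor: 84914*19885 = 1688514890 = 2^1 * 5^1*41^1*97^1  *  42457^1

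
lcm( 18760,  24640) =1650880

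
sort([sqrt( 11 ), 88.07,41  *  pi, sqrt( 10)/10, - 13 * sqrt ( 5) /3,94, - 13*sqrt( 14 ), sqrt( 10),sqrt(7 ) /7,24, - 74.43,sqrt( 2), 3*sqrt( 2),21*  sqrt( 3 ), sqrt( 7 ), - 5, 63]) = [ - 74.43, - 13*sqrt( 14 ), - 13*sqrt(5 )/3, - 5,sqrt(10 ) /10,sqrt( 7)/7,sqrt( 2),sqrt(7),sqrt( 10), sqrt( 11 ),3*sqrt( 2 ),24, 21*sqrt(3),63, 88.07,94, 41 *pi] 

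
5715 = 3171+2544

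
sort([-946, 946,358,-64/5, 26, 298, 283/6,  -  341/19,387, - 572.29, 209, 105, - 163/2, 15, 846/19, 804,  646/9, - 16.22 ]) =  [ - 946, - 572.29, - 163/2,  -  341/19, - 16.22, - 64/5, 15, 26  ,  846/19,283/6, 646/9,105, 209, 298,  358, 387, 804, 946]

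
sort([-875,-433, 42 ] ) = [-875, - 433,42]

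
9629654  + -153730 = 9475924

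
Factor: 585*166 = 97110 = 2^1* 3^2 * 5^1*13^1*  83^1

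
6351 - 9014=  - 2663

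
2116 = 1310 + 806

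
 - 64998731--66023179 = 1024448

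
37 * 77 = 2849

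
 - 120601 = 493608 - 614209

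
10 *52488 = 524880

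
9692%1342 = 298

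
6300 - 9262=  - 2962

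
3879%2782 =1097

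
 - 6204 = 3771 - 9975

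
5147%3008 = 2139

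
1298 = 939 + 359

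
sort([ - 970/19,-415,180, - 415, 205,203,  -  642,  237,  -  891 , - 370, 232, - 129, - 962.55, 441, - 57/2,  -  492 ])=[ - 962.55,  -  891, - 642, - 492, - 415,  -  415,-370, - 129, - 970/19, - 57/2,180, 203,205,232,237, 441] 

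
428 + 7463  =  7891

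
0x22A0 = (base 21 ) K22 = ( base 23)GH9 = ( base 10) 8864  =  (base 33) 84K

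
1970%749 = 472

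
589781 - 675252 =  - 85471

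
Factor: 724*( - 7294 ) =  - 5280856 = - 2^3*7^1 * 181^1 * 521^1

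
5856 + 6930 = 12786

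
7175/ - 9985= -1435/1997 = - 0.72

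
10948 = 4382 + 6566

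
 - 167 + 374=207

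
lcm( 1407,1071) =71757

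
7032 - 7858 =-826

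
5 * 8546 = 42730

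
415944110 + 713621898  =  1129566008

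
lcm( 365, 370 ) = 27010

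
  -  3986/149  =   - 27 + 37/149=- 26.75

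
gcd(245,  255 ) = 5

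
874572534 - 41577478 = 832995056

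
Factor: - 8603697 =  - 3^1*83^1*109^1*317^1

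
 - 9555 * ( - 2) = 19110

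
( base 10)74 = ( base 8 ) 112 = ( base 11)68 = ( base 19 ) 3H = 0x4A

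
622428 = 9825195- 9202767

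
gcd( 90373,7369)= 1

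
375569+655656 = 1031225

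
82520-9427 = 73093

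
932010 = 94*9915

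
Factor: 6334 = 2^1*3167^1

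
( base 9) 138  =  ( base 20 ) 5g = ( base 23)51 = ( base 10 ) 116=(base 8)164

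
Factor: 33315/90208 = 2^( - 5)*3^1 * 5^1*2221^1*2819^( - 1)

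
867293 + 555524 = 1422817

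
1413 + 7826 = 9239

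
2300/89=2300/89 = 25.84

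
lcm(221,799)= 10387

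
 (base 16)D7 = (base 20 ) af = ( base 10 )215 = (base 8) 327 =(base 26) 87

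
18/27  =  2/3=0.67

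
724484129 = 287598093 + 436886036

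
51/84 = 17/28 =0.61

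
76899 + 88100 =164999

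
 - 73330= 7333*(- 10 )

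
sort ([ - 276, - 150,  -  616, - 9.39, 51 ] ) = [ - 616, - 276,  -  150, - 9.39, 51]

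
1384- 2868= - 1484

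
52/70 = 26/35 =0.74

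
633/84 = 7 + 15/28 = 7.54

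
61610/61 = 1010  =  1010.00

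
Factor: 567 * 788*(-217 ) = -2^2 * 3^4*7^2*31^1*197^1  =  -96954732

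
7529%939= 17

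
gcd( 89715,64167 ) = 3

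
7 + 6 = 13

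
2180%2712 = 2180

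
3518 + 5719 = 9237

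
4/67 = 4/67 = 0.06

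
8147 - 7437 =710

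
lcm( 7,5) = 35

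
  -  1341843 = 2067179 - 3409022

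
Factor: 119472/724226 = 59736/362113 = 2^3*3^1*19^1*131^1*257^( -1)*1409^(-1)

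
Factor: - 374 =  - 2^1*11^1*17^1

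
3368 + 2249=5617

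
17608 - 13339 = 4269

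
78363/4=78363/4 = 19590.75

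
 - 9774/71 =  - 9774/71 = - 137.66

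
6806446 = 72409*94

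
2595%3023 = 2595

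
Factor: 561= 3^1*11^1*17^1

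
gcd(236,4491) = 1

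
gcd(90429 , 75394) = 1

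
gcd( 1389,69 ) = 3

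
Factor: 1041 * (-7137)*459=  - 3410194203 = - 3^6*13^1*17^1 *61^1 * 347^1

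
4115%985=175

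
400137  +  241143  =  641280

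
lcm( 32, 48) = 96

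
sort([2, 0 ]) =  [ 0,2] 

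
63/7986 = 21/2662 = 0.01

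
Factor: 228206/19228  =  2^( - 1)*11^1*19^( - 1)*41^1 =451/38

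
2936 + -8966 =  - 6030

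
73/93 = 73/93 = 0.78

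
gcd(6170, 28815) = 5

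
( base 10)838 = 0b1101000110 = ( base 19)262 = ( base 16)346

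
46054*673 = 30994342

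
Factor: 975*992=2^5*3^1*5^2*13^1 * 31^1 = 967200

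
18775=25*751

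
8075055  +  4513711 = 12588766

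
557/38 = 14 + 25/38 = 14.66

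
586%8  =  2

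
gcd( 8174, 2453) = 1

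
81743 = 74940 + 6803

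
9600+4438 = 14038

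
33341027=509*65503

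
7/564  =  7/564 = 0.01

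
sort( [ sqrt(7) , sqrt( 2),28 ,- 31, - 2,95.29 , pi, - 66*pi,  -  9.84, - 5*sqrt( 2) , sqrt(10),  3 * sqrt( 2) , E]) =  [ - 66*pi,  -  31 , - 9.84, - 5 * sqrt( 2), - 2, sqrt( 2) , sqrt( 7 ),E, pi, sqrt (10 ), 3*  sqrt( 2 ),28 , 95.29] 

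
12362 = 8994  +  3368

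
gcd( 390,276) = 6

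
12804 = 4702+8102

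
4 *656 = 2624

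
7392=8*924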